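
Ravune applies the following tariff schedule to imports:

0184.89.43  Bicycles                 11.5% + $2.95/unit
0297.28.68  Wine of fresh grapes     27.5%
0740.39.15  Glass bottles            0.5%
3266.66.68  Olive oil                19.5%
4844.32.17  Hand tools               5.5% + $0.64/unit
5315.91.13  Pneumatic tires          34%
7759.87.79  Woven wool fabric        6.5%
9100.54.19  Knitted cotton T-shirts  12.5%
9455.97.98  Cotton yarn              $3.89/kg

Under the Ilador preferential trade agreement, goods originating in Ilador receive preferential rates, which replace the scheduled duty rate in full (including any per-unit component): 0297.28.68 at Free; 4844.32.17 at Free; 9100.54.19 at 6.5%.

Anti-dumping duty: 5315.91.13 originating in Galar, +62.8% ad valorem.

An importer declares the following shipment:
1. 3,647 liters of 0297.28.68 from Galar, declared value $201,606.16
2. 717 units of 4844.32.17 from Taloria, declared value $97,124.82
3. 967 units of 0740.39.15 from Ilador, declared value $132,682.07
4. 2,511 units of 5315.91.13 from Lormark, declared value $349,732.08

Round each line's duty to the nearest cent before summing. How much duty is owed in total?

Line 1 (0297.28.68, Galar, 3,647 liters, $201,606.16):
Base rate for 0297.28.68 is 27.5%.
0297.28.68 has an FTA preferential rate, but origin Galar is not Ilador; base rate stands.
Duty = $201,606.16 × 27.5% = $55,441.69.
Line 2 (4844.32.17, Taloria, 717 units, $97,124.82):
Base rate for 4844.32.17 is 5.5% + $0.64/unit.
4844.32.17 has an FTA preferential rate, but origin Taloria is not Ilador; base rate stands.
Duty = $97,124.82 × 5.5% + 717 × $0.64 = $5,800.75.
Line 3 (0740.39.15, Ilador, 967 units, $132,682.07):
Base rate for 0740.39.15 is 0.5%.
Origin Ilador is the FTA partner but 0740.39.15 is not on the preference list; base rate stands.
Duty = $132,682.07 × 0.5% = $663.41.
Line 4 (5315.91.13, Lormark, 2,511 units, $349,732.08):
Base rate for 5315.91.13 is 34%.
The additional-duty order on 5315.91.13 targets Galar, not Lormark; it does not apply.
Duty = $349,732.08 × 34% = $118,908.91.
Total = $55,441.69 + $5,800.75 + $663.41 + $118,908.91 = $180,814.76.

$180,814.76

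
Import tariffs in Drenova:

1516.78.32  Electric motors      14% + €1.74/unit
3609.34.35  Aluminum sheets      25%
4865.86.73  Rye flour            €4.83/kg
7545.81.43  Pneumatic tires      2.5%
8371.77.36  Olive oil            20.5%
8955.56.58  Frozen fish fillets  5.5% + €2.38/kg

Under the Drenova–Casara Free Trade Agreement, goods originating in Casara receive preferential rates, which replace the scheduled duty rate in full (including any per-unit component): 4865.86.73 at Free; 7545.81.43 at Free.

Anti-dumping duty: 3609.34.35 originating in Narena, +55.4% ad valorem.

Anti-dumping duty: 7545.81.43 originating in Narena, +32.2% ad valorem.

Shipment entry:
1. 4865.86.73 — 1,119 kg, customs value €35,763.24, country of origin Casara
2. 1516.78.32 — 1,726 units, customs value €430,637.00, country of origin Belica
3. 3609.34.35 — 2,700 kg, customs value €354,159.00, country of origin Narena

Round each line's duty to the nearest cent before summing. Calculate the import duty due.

€348,036.26

Line 1 (4865.86.73, Casara, 1,119 kg, €35,763.24):
Base rate for 4865.86.73 is €4.83/kg.
Origin Casara qualifies under the Drenova–Casara agreement and 4865.86.73 is covered: preferential rate Free applies instead.
Duty = €35,763.24 × 0% = €0.00.
Line 2 (1516.78.32, Belica, 1,726 units, €430,637.00):
Base rate for 1516.78.32 is 14% + €1.74/unit.
Duty = €430,637.00 × 14% + 1,726 × €1.74 = €63,292.42.
Line 3 (3609.34.35, Narena, 2,700 kg, €354,159.00):
Base rate for 3609.34.35 is 25%.
Additional duty on 3609.34.35 from Narena: +55.4%. Applied ad valorem rate: 25% + 55.4% = 80.4%.
Duty = €354,159.00 × 80.4% = €284,743.84.
Total = €0.00 + €63,292.42 + €284,743.84 = €348,036.26.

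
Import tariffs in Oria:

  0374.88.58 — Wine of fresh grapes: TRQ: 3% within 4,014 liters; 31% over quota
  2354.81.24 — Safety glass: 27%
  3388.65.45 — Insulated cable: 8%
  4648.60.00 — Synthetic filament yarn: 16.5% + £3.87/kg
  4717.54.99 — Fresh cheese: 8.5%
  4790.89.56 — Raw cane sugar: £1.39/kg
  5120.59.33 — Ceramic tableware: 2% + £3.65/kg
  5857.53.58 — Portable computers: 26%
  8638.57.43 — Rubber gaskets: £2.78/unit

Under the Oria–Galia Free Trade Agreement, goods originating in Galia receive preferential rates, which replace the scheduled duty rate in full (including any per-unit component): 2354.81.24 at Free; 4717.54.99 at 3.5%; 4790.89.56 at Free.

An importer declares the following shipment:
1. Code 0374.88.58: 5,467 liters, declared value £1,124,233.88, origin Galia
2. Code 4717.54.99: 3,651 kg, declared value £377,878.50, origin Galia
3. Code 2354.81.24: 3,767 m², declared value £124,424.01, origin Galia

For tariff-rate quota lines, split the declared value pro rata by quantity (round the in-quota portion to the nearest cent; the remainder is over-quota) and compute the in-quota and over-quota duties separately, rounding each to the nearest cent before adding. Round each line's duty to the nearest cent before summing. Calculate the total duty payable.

£130,615.35

Line 1 (0374.88.58, Galia, 5,467 liters, £1,124,233.88):
Code 0374.88.58 is under a tariff-rate quota (threshold 4,014 liters). In-quota: 4,014 liters at 3%; over-quota: 1,453 liters at 31%.
Pro-rata value split: in-quota = £1,124,233.88 × 4,014/5,467 = £825,438.96; over-quota = £1,124,233.88 − £825,438.96 = £298,794.92.
In-quota duty = £825,438.96 × 3% = £24,763.17. Over-quota duty = £298,794.92 × 31% = £92,626.43.
Line duty = £24,763.17 + £92,626.43 = £117,389.60.
Line 2 (4717.54.99, Galia, 3,651 kg, £377,878.50):
Base rate for 4717.54.99 is 8.5%.
Origin Galia qualifies under the Oria–Galia agreement and 4717.54.99 is covered: preferential rate 3.5% applies instead.
Duty = £377,878.50 × 3.5% = £13,225.75.
Line 3 (2354.81.24, Galia, 3,767 m², £124,424.01):
Base rate for 2354.81.24 is 27%.
Origin Galia qualifies under the Oria–Galia agreement and 2354.81.24 is covered: preferential rate Free applies instead.
Duty = £124,424.01 × 0% = £0.00.
Total = £117,389.60 + £13,225.75 + £0.00 = £130,615.35.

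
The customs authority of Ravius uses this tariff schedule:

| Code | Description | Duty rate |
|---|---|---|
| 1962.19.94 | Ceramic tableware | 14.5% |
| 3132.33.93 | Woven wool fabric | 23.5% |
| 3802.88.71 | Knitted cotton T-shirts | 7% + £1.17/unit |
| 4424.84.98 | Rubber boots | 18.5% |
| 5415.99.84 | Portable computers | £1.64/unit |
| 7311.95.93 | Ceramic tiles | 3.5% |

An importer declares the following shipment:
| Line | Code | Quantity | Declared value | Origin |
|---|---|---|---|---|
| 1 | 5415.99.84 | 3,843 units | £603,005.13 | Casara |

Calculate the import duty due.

Line 1 (5415.99.84, Casara, 3,843 units, £603,005.13):
Base rate for 5415.99.84 is £1.64/unit.
Duty = 3,843 × £1.64 = £6,302.52.

£6,302.52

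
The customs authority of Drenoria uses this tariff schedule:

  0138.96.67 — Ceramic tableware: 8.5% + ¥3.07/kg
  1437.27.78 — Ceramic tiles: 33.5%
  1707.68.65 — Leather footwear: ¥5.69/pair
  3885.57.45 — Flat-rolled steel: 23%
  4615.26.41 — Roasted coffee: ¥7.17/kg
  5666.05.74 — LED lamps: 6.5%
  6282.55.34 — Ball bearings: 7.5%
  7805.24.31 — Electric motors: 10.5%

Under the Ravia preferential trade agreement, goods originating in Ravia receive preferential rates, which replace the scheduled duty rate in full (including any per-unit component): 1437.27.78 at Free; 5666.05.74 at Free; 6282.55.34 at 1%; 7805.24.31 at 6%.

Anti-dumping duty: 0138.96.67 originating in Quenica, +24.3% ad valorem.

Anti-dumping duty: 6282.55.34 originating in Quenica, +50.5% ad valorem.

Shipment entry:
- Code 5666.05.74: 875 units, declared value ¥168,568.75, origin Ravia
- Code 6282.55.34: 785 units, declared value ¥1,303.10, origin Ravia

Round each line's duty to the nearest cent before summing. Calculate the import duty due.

¥13.03

Line 1 (5666.05.74, Ravia, 875 units, ¥168,568.75):
Base rate for 5666.05.74 is 6.5%.
Origin Ravia qualifies under the Drenoria–Ravia agreement and 5666.05.74 is covered: preferential rate Free applies instead.
Duty = ¥168,568.75 × 0% = ¥0.00.
Line 2 (6282.55.34, Ravia, 785 units, ¥1,303.10):
Base rate for 6282.55.34 is 7.5%.
Origin Ravia qualifies under the Drenoria–Ravia agreement and 6282.55.34 is covered: preferential rate 1% applies instead.
The additional-duty order on 6282.55.34 targets Quenica, not Ravia; it does not apply.
Duty = ¥1,303.10 × 1% = ¥13.03.
Total = ¥0.00 + ¥13.03 = ¥13.03.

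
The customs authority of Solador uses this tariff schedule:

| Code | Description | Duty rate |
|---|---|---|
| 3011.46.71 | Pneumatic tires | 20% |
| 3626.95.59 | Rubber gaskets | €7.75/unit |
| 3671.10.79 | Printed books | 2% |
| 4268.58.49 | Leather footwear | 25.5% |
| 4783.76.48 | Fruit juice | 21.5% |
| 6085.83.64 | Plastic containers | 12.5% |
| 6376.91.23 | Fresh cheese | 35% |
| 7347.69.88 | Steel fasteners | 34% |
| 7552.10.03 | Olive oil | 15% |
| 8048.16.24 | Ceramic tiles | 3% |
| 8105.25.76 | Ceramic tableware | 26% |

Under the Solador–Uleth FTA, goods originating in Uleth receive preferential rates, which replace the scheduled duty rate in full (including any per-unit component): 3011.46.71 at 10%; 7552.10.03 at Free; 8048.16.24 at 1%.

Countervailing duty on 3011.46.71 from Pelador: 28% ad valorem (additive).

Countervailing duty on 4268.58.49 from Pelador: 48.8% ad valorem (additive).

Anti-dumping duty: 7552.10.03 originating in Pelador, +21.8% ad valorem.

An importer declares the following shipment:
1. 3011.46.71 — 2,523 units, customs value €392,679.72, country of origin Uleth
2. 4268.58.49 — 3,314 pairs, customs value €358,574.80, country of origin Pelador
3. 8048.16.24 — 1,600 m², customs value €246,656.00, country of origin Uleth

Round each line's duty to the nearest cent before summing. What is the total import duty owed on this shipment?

€308,155.61

Line 1 (3011.46.71, Uleth, 2,523 units, €392,679.72):
Base rate for 3011.46.71 is 20%.
Origin Uleth qualifies under the Solador–Uleth agreement and 3011.46.71 is covered: preferential rate 10% applies instead.
The additional-duty order on 3011.46.71 targets Pelador, not Uleth; it does not apply.
Duty = €392,679.72 × 10% = €39,267.97.
Line 2 (4268.58.49, Pelador, 3,314 pairs, €358,574.80):
Base rate for 4268.58.49 is 25.5%.
Additional duty on 4268.58.49 from Pelador: +48.8%. Applied ad valorem rate: 25.5% + 48.8% = 74.3%.
Duty = €358,574.80 × 74.3% = €266,421.08.
Line 3 (8048.16.24, Uleth, 1,600 m², €246,656.00):
Base rate for 8048.16.24 is 3%.
Origin Uleth qualifies under the Solador–Uleth agreement and 8048.16.24 is covered: preferential rate 1% applies instead.
Duty = €246,656.00 × 1% = €2,466.56.
Total = €39,267.97 + €266,421.08 + €2,466.56 = €308,155.61.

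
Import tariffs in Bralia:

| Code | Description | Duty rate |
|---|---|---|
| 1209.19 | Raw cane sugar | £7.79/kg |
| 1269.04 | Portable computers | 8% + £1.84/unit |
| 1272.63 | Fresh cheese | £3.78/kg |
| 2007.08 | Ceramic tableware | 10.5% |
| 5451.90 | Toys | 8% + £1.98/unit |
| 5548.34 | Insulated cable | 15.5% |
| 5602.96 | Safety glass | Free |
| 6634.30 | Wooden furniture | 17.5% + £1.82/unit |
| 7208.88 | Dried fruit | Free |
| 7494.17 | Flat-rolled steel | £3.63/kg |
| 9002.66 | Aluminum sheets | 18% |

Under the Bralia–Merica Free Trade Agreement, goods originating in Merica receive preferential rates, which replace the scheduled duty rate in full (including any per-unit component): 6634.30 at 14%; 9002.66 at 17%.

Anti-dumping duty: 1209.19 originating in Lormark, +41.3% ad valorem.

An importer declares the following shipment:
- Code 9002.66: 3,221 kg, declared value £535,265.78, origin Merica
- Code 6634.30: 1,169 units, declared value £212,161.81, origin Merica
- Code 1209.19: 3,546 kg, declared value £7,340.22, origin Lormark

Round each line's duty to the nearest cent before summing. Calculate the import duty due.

£151,352.68

Line 1 (9002.66, Merica, 3,221 kg, £535,265.78):
Base rate for 9002.66 is 18%.
Origin Merica qualifies under the Bralia–Merica agreement and 9002.66 is covered: preferential rate 17% applies instead.
Duty = £535,265.78 × 17% = £90,995.18.
Line 2 (6634.30, Merica, 1,169 units, £212,161.81):
Base rate for 6634.30 is 17.5% + £1.82/unit.
Origin Merica qualifies under the Bralia–Merica agreement and 6634.30 is covered: preferential rate 14% applies instead.
Duty = £212,161.81 × 14% = £29,702.65.
Line 3 (1209.19, Lormark, 3,546 kg, £7,340.22):
Base rate for 1209.19 is £7.79/kg.
Additional duty on 1209.19 from Lormark: +41.3% ad valorem. Applied ad valorem rate = 41.3%.
Duty = £7,340.22 × 41.3% + 3,546 × £7.79 = £30,654.85.
Total = £90,995.18 + £29,702.65 + £30,654.85 = £151,352.68.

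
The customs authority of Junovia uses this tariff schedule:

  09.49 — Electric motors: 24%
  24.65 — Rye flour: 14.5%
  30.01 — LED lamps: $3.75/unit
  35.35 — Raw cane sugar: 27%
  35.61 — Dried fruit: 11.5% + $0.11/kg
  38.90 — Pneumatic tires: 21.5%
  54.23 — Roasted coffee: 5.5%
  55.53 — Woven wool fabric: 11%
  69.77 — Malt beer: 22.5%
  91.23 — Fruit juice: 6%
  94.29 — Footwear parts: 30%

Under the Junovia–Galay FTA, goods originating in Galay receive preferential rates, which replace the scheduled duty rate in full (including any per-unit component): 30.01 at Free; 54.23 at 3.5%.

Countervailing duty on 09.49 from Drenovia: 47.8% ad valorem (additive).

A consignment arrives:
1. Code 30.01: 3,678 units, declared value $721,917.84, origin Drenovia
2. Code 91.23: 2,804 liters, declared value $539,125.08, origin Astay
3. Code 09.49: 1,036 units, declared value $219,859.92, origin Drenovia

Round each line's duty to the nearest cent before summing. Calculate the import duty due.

$203,999.42

Line 1 (30.01, Drenovia, 3,678 units, $721,917.84):
Base rate for 30.01 is $3.75/unit.
30.01 has an FTA preferential rate, but origin Drenovia is not Galay; base rate stands.
Duty = 3,678 × $3.75 = $13,792.50.
Line 2 (91.23, Astay, 2,804 liters, $539,125.08):
Base rate for 91.23 is 6%.
Duty = $539,125.08 × 6% = $32,347.50.
Line 3 (09.49, Drenovia, 1,036 units, $219,859.92):
Base rate for 09.49 is 24%.
Additional duty on 09.49 from Drenovia: +47.8%. Applied ad valorem rate: 24% + 47.8% = 71.8%.
Duty = $219,859.92 × 71.8% = $157,859.42.
Total = $13,792.50 + $32,347.50 + $157,859.42 = $203,999.42.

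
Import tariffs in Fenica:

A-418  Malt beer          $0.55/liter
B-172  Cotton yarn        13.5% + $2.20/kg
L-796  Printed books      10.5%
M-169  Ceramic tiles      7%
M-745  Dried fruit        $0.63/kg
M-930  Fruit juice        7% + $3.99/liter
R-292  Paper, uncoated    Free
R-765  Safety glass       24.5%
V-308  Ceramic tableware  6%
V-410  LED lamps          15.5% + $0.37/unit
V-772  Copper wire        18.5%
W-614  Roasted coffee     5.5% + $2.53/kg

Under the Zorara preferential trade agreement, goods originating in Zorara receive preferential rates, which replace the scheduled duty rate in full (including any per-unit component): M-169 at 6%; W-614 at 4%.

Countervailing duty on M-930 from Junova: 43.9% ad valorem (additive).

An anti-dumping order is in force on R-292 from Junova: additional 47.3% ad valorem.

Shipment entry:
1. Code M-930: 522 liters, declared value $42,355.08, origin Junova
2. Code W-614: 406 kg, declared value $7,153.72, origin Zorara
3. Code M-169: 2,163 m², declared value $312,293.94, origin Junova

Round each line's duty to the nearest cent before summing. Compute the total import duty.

Line 1 (M-930, Junova, 522 liters, $42,355.08):
Base rate for M-930 is 7% + $3.99/liter.
Additional duty on M-930 from Junova: +43.9%. Applied ad valorem rate: 7% + 43.9% = 50.9%.
Duty = $42,355.08 × 50.9% + 522 × $3.99 = $23,641.52.
Line 2 (W-614, Zorara, 406 kg, $7,153.72):
Base rate for W-614 is 5.5% + $2.53/kg.
Origin Zorara qualifies under the Fenica–Zorara agreement and W-614 is covered: preferential rate 4% applies instead.
Duty = $7,153.72 × 4% = $286.15.
Line 3 (M-169, Junova, 2,163 m², $312,293.94):
Base rate for M-169 is 7%.
M-169 has an FTA preferential rate, but origin Junova is not Zorara; base rate stands.
Duty = $312,293.94 × 7% = $21,860.58.
Total = $23,641.52 + $286.15 + $21,860.58 = $45,788.25.

$45,788.25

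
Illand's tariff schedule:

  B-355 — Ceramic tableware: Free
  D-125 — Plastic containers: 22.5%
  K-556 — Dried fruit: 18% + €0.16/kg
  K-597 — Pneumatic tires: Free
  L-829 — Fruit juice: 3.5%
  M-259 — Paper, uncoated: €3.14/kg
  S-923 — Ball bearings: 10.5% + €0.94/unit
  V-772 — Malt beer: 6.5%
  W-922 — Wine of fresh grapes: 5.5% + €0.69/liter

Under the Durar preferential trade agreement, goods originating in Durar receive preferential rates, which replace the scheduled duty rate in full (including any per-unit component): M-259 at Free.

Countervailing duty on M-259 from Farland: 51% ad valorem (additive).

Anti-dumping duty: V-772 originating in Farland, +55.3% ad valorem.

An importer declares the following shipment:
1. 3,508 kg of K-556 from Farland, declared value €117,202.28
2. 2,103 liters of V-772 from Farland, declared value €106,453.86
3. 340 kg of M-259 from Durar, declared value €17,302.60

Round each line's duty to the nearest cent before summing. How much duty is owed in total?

€87,446.18

Line 1 (K-556, Farland, 3,508 kg, €117,202.28):
Base rate for K-556 is 18% + €0.16/kg.
Duty = €117,202.28 × 18% + 3,508 × €0.16 = €21,657.69.
Line 2 (V-772, Farland, 2,103 liters, €106,453.86):
Base rate for V-772 is 6.5%.
Additional duty on V-772 from Farland: +55.3%. Applied ad valorem rate: 6.5% + 55.3% = 61.8%.
Duty = €106,453.86 × 61.8% = €65,788.49.
Line 3 (M-259, Durar, 340 kg, €17,302.60):
Base rate for M-259 is €3.14/kg.
Origin Durar qualifies under the Illand–Durar agreement and M-259 is covered: preferential rate Free applies instead.
The additional-duty order on M-259 targets Farland, not Durar; it does not apply.
Duty = €17,302.60 × 0% = €0.00.
Total = €21,657.69 + €65,788.49 + €0.00 = €87,446.18.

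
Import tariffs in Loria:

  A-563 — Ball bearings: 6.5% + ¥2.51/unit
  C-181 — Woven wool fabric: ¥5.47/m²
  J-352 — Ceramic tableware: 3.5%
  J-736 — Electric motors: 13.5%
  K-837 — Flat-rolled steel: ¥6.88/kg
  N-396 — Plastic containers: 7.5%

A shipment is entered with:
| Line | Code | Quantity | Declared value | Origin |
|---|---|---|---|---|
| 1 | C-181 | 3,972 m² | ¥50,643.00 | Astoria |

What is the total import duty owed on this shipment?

¥21,726.84

Line 1 (C-181, Astoria, 3,972 m², ¥50,643.00):
Base rate for C-181 is ¥5.47/m².
Duty = 3,972 × ¥5.47 = ¥21,726.84.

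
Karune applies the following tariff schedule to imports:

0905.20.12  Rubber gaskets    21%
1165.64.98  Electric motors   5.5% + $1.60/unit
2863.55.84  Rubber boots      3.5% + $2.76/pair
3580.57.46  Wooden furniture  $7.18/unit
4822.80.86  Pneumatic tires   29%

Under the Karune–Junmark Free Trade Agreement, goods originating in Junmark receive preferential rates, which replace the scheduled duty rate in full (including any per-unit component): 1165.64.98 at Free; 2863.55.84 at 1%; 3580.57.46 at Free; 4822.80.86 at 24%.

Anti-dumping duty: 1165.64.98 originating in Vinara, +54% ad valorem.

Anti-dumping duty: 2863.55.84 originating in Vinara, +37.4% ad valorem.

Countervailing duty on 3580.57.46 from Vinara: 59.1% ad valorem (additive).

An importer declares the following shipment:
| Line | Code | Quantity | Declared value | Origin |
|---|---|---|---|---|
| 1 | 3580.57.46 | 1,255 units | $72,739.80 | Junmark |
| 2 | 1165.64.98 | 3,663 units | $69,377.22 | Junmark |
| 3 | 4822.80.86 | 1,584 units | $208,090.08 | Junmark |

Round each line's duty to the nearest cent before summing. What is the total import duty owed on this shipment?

$49,941.62

Line 1 (3580.57.46, Junmark, 1,255 units, $72,739.80):
Base rate for 3580.57.46 is $7.18/unit.
Origin Junmark qualifies under the Karune–Junmark agreement and 3580.57.46 is covered: preferential rate Free applies instead.
The additional-duty order on 3580.57.46 targets Vinara, not Junmark; it does not apply.
Duty = $72,739.80 × 0% = $0.00.
Line 2 (1165.64.98, Junmark, 3,663 units, $69,377.22):
Base rate for 1165.64.98 is 5.5% + $1.60/unit.
Origin Junmark qualifies under the Karune–Junmark agreement and 1165.64.98 is covered: preferential rate Free applies instead.
The additional-duty order on 1165.64.98 targets Vinara, not Junmark; it does not apply.
Duty = $69,377.22 × 0% = $0.00.
Line 3 (4822.80.86, Junmark, 1,584 units, $208,090.08):
Base rate for 4822.80.86 is 29%.
Origin Junmark qualifies under the Karune–Junmark agreement and 4822.80.86 is covered: preferential rate 24% applies instead.
Duty = $208,090.08 × 24% = $49,941.62.
Total = $0.00 + $0.00 + $49,941.62 = $49,941.62.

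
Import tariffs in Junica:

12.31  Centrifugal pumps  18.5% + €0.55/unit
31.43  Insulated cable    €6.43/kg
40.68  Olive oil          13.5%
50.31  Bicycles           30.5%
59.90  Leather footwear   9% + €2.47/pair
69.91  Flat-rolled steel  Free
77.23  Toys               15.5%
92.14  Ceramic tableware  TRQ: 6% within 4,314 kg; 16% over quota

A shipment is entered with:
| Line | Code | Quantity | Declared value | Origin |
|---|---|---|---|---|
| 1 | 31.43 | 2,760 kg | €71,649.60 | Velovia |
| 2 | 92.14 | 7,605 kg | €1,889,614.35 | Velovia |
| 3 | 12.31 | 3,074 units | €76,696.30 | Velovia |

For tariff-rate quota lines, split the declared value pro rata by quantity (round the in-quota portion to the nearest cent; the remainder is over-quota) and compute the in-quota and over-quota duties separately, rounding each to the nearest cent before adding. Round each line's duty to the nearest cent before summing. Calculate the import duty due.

Line 1 (31.43, Velovia, 2,760 kg, €71,649.60):
Base rate for 31.43 is €6.43/kg.
Duty = 2,760 × €6.43 = €17,746.80.
Line 2 (92.14, Velovia, 7,605 kg, €1,889,614.35):
Code 92.14 is under a tariff-rate quota (threshold 4,314 kg). In-quota: 4,314 kg at 6%; over-quota: 3,291 kg at 16%.
Pro-rata value split: in-quota = €1,889,614.35 × 4,314/7,605 = €1,071,899.58; over-quota = €1,889,614.35 − €1,071,899.58 = €817,714.77.
In-quota duty = €1,071,899.58 × 6% = €64,313.97. Over-quota duty = €817,714.77 × 16% = €130,834.36.
Line duty = €64,313.97 + €130,834.36 = €195,148.33.
Line 3 (12.31, Velovia, 3,074 units, €76,696.30):
Base rate for 12.31 is 18.5% + €0.55/unit.
Duty = €76,696.30 × 18.5% + 3,074 × €0.55 = €15,879.52.
Total = €17,746.80 + €195,148.33 + €15,879.52 = €228,774.65.

€228,774.65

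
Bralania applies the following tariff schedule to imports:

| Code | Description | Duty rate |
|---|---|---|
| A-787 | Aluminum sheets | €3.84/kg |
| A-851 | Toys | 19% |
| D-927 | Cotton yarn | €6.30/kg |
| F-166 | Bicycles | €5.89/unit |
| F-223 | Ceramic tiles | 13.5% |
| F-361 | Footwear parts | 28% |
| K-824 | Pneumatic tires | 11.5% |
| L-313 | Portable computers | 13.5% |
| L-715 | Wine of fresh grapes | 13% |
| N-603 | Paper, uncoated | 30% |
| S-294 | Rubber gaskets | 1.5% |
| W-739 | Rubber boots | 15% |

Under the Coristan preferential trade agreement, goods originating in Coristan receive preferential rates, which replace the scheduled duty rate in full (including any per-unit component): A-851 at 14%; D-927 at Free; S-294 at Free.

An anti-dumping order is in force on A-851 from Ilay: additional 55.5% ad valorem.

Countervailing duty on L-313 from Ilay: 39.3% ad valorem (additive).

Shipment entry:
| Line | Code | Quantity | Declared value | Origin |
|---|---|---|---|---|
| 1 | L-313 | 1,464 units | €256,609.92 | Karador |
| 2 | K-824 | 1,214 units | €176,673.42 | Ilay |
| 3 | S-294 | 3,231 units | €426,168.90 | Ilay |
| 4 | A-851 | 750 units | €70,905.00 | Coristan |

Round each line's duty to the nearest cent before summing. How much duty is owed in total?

Line 1 (L-313, Karador, 1,464 units, €256,609.92):
Base rate for L-313 is 13.5%.
The additional-duty order on L-313 targets Ilay, not Karador; it does not apply.
Duty = €256,609.92 × 13.5% = €34,642.34.
Line 2 (K-824, Ilay, 1,214 units, €176,673.42):
Base rate for K-824 is 11.5%.
Duty = €176,673.42 × 11.5% = €20,317.44.
Line 3 (S-294, Ilay, 3,231 units, €426,168.90):
Base rate for S-294 is 1.5%.
S-294 has an FTA preferential rate, but origin Ilay is not Coristan; base rate stands.
Duty = €426,168.90 × 1.5% = €6,392.53.
Line 4 (A-851, Coristan, 750 units, €70,905.00):
Base rate for A-851 is 19%.
Origin Coristan qualifies under the Bralania–Coristan agreement and A-851 is covered: preferential rate 14% applies instead.
The additional-duty order on A-851 targets Ilay, not Coristan; it does not apply.
Duty = €70,905.00 × 14% = €9,926.70.
Total = €34,642.34 + €20,317.44 + €6,392.53 + €9,926.70 = €71,279.01.

€71,279.01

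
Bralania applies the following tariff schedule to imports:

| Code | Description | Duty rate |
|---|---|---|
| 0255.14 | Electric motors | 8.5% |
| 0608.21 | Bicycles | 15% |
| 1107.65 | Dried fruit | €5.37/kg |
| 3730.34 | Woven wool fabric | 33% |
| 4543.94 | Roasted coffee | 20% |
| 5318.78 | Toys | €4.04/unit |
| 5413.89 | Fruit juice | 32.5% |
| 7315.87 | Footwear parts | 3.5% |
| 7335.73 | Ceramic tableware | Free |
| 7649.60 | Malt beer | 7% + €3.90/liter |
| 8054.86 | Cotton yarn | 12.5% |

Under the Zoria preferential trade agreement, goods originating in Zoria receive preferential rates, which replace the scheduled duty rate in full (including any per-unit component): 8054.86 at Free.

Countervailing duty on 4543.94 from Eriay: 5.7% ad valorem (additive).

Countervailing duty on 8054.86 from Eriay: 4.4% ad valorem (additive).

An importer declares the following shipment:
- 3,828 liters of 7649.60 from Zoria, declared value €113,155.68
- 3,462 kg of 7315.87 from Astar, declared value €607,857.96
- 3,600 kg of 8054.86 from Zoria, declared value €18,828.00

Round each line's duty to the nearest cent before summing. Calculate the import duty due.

€44,125.13

Line 1 (7649.60, Zoria, 3,828 liters, €113,155.68):
Base rate for 7649.60 is 7% + €3.90/liter.
Origin Zoria is the FTA partner but 7649.60 is not on the preference list; base rate stands.
Duty = €113,155.68 × 7% + 3,828 × €3.90 = €22,850.10.
Line 2 (7315.87, Astar, 3,462 kg, €607,857.96):
Base rate for 7315.87 is 3.5%.
Duty = €607,857.96 × 3.5% = €21,275.03.
Line 3 (8054.86, Zoria, 3,600 kg, €18,828.00):
Base rate for 8054.86 is 12.5%.
Origin Zoria qualifies under the Bralania–Zoria agreement and 8054.86 is covered: preferential rate Free applies instead.
The additional-duty order on 8054.86 targets Eriay, not Zoria; it does not apply.
Duty = €18,828.00 × 0% = €0.00.
Total = €22,850.10 + €21,275.03 + €0.00 = €44,125.13.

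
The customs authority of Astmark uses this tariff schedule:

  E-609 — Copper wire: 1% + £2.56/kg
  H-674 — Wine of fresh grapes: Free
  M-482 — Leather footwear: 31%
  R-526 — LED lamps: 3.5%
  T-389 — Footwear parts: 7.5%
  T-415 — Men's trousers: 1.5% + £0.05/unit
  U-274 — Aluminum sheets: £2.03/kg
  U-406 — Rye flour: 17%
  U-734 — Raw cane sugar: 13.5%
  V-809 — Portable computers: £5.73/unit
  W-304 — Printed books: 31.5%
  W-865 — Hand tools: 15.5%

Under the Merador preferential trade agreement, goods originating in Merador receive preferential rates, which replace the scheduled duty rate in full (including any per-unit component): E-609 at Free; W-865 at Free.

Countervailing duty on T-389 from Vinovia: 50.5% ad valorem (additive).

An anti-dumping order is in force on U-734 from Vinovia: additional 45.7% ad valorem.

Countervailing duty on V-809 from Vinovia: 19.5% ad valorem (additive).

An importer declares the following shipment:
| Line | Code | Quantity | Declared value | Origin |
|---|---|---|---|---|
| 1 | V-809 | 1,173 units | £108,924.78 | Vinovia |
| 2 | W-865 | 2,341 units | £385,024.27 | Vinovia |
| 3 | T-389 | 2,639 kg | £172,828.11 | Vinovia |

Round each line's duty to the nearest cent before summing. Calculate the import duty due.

Line 1 (V-809, Vinovia, 1,173 units, £108,924.78):
Base rate for V-809 is £5.73/unit.
Additional duty on V-809 from Vinovia: +19.5% ad valorem. Applied ad valorem rate = 19.5%.
Duty = £108,924.78 × 19.5% + 1,173 × £5.73 = £27,961.62.
Line 2 (W-865, Vinovia, 2,341 units, £385,024.27):
Base rate for W-865 is 15.5%.
W-865 has an FTA preferential rate, but origin Vinovia is not Merador; base rate stands.
Duty = £385,024.27 × 15.5% = £59,678.76.
Line 3 (T-389, Vinovia, 2,639 kg, £172,828.11):
Base rate for T-389 is 7.5%.
Additional duty on T-389 from Vinovia: +50.5%. Applied ad valorem rate: 7.5% + 50.5% = 58%.
Duty = £172,828.11 × 58% = £100,240.30.
Total = £27,961.62 + £59,678.76 + £100,240.30 = £187,880.68.

£187,880.68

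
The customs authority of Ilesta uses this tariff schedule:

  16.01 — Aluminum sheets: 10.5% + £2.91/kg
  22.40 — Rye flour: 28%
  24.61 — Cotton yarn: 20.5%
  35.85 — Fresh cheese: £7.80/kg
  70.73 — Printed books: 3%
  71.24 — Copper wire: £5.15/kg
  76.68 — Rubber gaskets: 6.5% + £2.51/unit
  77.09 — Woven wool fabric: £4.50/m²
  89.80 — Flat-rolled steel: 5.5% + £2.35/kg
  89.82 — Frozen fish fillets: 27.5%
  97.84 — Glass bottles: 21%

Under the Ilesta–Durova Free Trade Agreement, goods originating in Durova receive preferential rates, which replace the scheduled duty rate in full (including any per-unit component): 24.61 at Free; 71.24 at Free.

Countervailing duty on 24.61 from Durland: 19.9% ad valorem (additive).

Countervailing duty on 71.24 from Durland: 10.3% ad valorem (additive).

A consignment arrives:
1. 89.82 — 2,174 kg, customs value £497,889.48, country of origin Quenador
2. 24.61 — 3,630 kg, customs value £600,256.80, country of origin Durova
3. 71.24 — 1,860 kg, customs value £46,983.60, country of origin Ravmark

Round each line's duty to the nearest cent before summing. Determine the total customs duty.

Line 1 (89.82, Quenador, 2,174 kg, £497,889.48):
Base rate for 89.82 is 27.5%.
Duty = £497,889.48 × 27.5% = £136,919.61.
Line 2 (24.61, Durova, 3,630 kg, £600,256.80):
Base rate for 24.61 is 20.5%.
Origin Durova qualifies under the Ilesta–Durova agreement and 24.61 is covered: preferential rate Free applies instead.
The additional-duty order on 24.61 targets Durland, not Durova; it does not apply.
Duty = £600,256.80 × 0% = £0.00.
Line 3 (71.24, Ravmark, 1,860 kg, £46,983.60):
Base rate for 71.24 is £5.15/kg.
71.24 has an FTA preferential rate, but origin Ravmark is not Durova; base rate stands.
The additional-duty order on 71.24 targets Durland, not Ravmark; it does not apply.
Duty = 1,860 × £5.15 = £9,579.00.
Total = £136,919.61 + £0.00 + £9,579.00 = £146,498.61.

£146,498.61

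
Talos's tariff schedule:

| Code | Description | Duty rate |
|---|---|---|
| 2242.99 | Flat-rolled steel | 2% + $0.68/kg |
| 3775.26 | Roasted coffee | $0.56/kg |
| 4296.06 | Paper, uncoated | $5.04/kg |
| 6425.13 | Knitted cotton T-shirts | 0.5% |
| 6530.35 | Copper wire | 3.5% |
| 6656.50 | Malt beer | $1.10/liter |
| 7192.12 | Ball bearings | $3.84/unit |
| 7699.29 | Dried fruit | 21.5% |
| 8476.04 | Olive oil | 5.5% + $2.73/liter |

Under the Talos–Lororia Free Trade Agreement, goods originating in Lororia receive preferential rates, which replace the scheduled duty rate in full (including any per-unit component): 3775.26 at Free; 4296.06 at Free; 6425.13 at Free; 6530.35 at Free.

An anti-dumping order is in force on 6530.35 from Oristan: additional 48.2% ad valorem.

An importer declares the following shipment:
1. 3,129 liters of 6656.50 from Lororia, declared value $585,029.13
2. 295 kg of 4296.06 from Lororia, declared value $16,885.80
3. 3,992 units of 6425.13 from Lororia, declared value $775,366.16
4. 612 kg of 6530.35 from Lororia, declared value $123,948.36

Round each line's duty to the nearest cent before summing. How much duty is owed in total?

Line 1 (6656.50, Lororia, 3,129 liters, $585,029.13):
Base rate for 6656.50 is $1.10/liter.
Origin Lororia is the FTA partner but 6656.50 is not on the preference list; base rate stands.
Duty = 3,129 × $1.10 = $3,441.90.
Line 2 (4296.06, Lororia, 295 kg, $16,885.80):
Base rate for 4296.06 is $5.04/kg.
Origin Lororia qualifies under the Talos–Lororia agreement and 4296.06 is covered: preferential rate Free applies instead.
Duty = $16,885.80 × 0% = $0.00.
Line 3 (6425.13, Lororia, 3,992 units, $775,366.16):
Base rate for 6425.13 is 0.5%.
Origin Lororia qualifies under the Talos–Lororia agreement and 6425.13 is covered: preferential rate Free applies instead.
Duty = $775,366.16 × 0% = $0.00.
Line 4 (6530.35, Lororia, 612 kg, $123,948.36):
Base rate for 6530.35 is 3.5%.
Origin Lororia qualifies under the Talos–Lororia agreement and 6530.35 is covered: preferential rate Free applies instead.
The additional-duty order on 6530.35 targets Oristan, not Lororia; it does not apply.
Duty = $123,948.36 × 0% = $0.00.
Total = $3,441.90 + $0.00 + $0.00 + $0.00 = $3,441.90.

$3,441.90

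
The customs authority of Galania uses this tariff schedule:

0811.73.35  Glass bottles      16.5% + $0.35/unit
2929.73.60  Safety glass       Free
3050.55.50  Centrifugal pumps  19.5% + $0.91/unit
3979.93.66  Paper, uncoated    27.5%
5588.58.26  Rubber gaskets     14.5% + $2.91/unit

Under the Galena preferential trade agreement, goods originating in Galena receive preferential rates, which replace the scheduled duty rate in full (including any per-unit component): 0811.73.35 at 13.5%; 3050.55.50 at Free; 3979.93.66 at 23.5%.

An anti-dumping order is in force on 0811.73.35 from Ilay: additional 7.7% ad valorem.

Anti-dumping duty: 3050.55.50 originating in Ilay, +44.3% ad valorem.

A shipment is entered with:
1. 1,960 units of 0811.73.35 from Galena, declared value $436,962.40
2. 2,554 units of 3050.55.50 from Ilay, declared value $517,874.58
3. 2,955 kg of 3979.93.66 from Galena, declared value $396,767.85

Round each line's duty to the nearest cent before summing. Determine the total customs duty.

$484,958.48

Line 1 (0811.73.35, Galena, 1,960 units, $436,962.40):
Base rate for 0811.73.35 is 16.5% + $0.35/unit.
Origin Galena qualifies under the Galania–Galena agreement and 0811.73.35 is covered: preferential rate 13.5% applies instead.
The additional-duty order on 0811.73.35 targets Ilay, not Galena; it does not apply.
Duty = $436,962.40 × 13.5% = $58,989.92.
Line 2 (3050.55.50, Ilay, 2,554 units, $517,874.58):
Base rate for 3050.55.50 is 19.5% + $0.91/unit.
3050.55.50 has an FTA preferential rate, but origin Ilay is not Galena; base rate stands.
Additional duty on 3050.55.50 from Ilay: +44.3%. Applied ad valorem rate: 19.5% + 44.3% = 63.8%.
Duty = $517,874.58 × 63.8% + 2,554 × $0.91 = $332,728.12.
Line 3 (3979.93.66, Galena, 2,955 kg, $396,767.85):
Base rate for 3979.93.66 is 27.5%.
Origin Galena qualifies under the Galania–Galena agreement and 3979.93.66 is covered: preferential rate 23.5% applies instead.
Duty = $396,767.85 × 23.5% = $93,240.44.
Total = $58,989.92 + $332,728.12 + $93,240.44 = $484,958.48.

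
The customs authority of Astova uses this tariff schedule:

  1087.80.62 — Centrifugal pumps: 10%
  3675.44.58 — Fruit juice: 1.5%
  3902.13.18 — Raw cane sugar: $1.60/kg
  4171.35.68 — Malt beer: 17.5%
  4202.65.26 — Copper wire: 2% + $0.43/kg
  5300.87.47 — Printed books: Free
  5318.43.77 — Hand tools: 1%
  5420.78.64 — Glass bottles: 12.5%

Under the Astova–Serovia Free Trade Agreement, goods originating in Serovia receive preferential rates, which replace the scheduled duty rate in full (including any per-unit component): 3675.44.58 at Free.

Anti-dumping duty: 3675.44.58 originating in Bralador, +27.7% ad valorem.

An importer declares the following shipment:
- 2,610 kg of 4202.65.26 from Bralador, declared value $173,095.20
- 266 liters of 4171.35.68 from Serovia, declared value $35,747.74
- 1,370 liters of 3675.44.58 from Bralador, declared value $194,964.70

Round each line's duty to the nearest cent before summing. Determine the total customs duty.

Line 1 (4202.65.26, Bralador, 2,610 kg, $173,095.20):
Base rate for 4202.65.26 is 2% + $0.43/kg.
Duty = $173,095.20 × 2% + 2,610 × $0.43 = $4,584.20.
Line 2 (4171.35.68, Serovia, 266 liters, $35,747.74):
Base rate for 4171.35.68 is 17.5%.
Origin Serovia is the FTA partner but 4171.35.68 is not on the preference list; base rate stands.
Duty = $35,747.74 × 17.5% = $6,255.85.
Line 3 (3675.44.58, Bralador, 1,370 liters, $194,964.70):
Base rate for 3675.44.58 is 1.5%.
3675.44.58 has an FTA preferential rate, but origin Bralador is not Serovia; base rate stands.
Additional duty on 3675.44.58 from Bralador: +27.7%. Applied ad valorem rate: 1.5% + 27.7% = 29.2%.
Duty = $194,964.70 × 29.2% = $56,929.69.
Total = $4,584.20 + $6,255.85 + $56,929.69 = $67,769.74.

$67,769.74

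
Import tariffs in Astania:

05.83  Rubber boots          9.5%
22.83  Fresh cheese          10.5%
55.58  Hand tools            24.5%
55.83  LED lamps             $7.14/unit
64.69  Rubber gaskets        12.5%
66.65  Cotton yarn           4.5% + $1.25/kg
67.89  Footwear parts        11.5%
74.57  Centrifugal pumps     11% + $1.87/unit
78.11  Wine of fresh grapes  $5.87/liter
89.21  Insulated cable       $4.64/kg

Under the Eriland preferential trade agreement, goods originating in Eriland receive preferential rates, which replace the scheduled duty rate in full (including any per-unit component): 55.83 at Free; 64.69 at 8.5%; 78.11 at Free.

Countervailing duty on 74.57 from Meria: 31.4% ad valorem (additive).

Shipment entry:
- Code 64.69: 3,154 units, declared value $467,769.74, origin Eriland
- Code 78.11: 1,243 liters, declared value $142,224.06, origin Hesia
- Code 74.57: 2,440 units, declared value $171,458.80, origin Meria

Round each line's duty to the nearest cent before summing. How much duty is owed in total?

Line 1 (64.69, Eriland, 3,154 units, $467,769.74):
Base rate for 64.69 is 12.5%.
Origin Eriland qualifies under the Astania–Eriland agreement and 64.69 is covered: preferential rate 8.5% applies instead.
Duty = $467,769.74 × 8.5% = $39,760.43.
Line 2 (78.11, Hesia, 1,243 liters, $142,224.06):
Base rate for 78.11 is $5.87/liter.
78.11 has an FTA preferential rate, but origin Hesia is not Eriland; base rate stands.
Duty = 1,243 × $5.87 = $7,296.41.
Line 3 (74.57, Meria, 2,440 units, $171,458.80):
Base rate for 74.57 is 11% + $1.87/unit.
Additional duty on 74.57 from Meria: +31.4%. Applied ad valorem rate: 11% + 31.4% = 42.4%.
Duty = $171,458.80 × 42.4% + 2,440 × $1.87 = $77,261.33.
Total = $39,760.43 + $7,296.41 + $77,261.33 = $124,318.17.

$124,318.17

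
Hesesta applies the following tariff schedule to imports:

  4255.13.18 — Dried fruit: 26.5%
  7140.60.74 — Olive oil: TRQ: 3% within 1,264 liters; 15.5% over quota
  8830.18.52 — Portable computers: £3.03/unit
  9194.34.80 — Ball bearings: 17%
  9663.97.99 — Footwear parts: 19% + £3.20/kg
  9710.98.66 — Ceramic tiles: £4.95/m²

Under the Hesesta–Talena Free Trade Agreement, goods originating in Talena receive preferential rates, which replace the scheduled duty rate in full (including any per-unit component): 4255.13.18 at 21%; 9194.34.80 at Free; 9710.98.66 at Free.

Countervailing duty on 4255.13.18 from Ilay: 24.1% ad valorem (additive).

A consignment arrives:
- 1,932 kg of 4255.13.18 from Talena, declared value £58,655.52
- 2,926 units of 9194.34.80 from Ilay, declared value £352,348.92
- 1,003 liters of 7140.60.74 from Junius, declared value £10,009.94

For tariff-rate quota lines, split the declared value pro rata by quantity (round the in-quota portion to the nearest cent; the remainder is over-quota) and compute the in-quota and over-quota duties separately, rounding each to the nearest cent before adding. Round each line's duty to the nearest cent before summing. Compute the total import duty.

Line 1 (4255.13.18, Talena, 1,932 kg, £58,655.52):
Base rate for 4255.13.18 is 26.5%.
Origin Talena qualifies under the Hesesta–Talena agreement and 4255.13.18 is covered: preferential rate 21% applies instead.
The additional-duty order on 4255.13.18 targets Ilay, not Talena; it does not apply.
Duty = £58,655.52 × 21% = £12,317.66.
Line 2 (9194.34.80, Ilay, 2,926 units, £352,348.92):
Base rate for 9194.34.80 is 17%.
9194.34.80 has an FTA preferential rate, but origin Ilay is not Talena; base rate stands.
Duty = £352,348.92 × 17% = £59,899.32.
Line 3 (7140.60.74, Junius, 1,003 liters, £10,009.94):
Code 7140.60.74 is under a tariff-rate quota (threshold 1,264 liters). Quantity 1,003 liters is within the quota, so the in-quota rate 3% applies to the full value.
Duty = £10,009.94 × 3% = £300.30.
Total = £12,317.66 + £59,899.32 + £300.30 = £72,517.28.

£72,517.28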